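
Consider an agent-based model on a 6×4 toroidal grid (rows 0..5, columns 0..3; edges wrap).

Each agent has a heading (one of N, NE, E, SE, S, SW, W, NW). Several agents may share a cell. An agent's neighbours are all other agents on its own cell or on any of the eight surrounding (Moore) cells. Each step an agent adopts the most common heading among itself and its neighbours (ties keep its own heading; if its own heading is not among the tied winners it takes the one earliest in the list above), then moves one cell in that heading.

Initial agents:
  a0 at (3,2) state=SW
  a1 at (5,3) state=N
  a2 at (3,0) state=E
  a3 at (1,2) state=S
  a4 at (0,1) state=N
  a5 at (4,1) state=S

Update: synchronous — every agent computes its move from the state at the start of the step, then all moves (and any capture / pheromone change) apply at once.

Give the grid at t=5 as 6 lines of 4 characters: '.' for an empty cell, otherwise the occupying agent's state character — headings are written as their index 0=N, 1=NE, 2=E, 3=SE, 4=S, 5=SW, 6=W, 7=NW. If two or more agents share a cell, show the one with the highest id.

t=1: a0@(4,1):SW a1@(4,3):N a2@(3,1):E a3@(2,2):S a4@(5,1):N a5@(5,1):S
t=2: a0@(5,0):SW a1@(3,3):N a2@(3,2):E a3@(3,2):S a4@(4,1):N a5@(0,1):S
t=3: a0@(0,3):SW a1@(2,3):N a2@(2,2):N a3@(2,2):N a4@(3,1):N a5@(1,1):S
t=4: a0@(1,2):SW a1@(1,3):N a2@(1,2):N a3@(1,2):N a4@(2,1):N a5@(0,1):N
t=5: a0@(0,2):N a1@(0,3):N a2@(0,2):N a3@(0,2):N a4@(1,1):N a5@(5,1):N

..00
.0..
....
....
....
.0..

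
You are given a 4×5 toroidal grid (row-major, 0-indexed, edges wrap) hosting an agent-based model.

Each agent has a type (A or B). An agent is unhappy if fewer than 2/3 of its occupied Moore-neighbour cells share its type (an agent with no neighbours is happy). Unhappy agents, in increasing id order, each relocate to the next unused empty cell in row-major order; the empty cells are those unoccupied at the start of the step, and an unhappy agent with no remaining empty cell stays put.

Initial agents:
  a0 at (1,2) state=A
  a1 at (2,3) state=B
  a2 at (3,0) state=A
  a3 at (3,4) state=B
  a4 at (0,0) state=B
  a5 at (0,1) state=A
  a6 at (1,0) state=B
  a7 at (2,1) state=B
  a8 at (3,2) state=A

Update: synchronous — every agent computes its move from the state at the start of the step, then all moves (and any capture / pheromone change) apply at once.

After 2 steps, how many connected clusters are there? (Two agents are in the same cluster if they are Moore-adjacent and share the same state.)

t=1: a0@(0,2):A a1@(0,3):B a2@(0,4):A a3@(3,4):B a4@(1,1):B a5@(1,3):A a6@(1,0):B a7@(1,4):B a8@(2,0):A
t=2: a0@(0,0):A a1@(0,1):B a2@(1,2):A a3@(2,1):B a4@(2,2):B a5@(2,3):A a6@(2,4):B a7@(3,0):B a8@(3,1):A

3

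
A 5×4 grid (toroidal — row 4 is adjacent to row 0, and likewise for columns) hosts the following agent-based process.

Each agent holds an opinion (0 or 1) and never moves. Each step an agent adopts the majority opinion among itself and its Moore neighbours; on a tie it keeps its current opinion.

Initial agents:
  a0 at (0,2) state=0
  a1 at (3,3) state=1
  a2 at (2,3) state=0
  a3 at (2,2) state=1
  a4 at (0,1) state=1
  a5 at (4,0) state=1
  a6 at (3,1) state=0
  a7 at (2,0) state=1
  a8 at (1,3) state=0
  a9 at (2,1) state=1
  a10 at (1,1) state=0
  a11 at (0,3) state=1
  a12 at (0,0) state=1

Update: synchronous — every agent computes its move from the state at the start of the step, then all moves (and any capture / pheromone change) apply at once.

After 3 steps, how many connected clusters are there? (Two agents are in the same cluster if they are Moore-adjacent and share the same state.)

1

t=1: a0@(0,2):0 a1@(3,3):1 a2@(2,3):1 a3@(2,2):0 a4@(0,1):1 a5@(4,0):1 a6@(3,1):1 a7@(2,0):0 a8@(1,3):1 a9@(2,1):1 a10@(1,1):1 a11@(0,3):1 a12@(0,0):1
t=2: a0@(0,2):1 a1@(3,3):1 a2@(2,3):1 a3@(2,2):1 a4@(0,1):1 a5@(4,0):1 a6@(3,1):1 a7@(2,0):1 a8@(1,3):1 a9@(2,1):1 a10@(1,1):1 a11@(0,3):1 a12@(0,0):1
t=3: (unchanged — steady state)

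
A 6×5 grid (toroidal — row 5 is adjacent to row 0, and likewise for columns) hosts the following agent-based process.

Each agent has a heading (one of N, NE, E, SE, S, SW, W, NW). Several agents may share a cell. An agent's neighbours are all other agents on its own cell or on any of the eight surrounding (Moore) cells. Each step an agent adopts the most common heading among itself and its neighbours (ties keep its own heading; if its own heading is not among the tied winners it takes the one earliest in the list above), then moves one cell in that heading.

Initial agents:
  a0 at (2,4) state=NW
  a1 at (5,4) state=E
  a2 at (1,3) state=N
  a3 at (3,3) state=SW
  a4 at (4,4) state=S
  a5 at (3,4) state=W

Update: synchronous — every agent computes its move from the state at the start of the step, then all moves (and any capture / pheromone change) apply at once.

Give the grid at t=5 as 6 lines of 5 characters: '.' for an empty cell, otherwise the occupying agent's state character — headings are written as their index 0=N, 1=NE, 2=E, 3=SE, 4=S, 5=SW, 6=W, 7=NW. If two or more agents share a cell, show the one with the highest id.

.....
.....
...5.
....6
.....
....2

t=1: a0@(1,3):NW a1@(5,0):E a2@(0,3):N a3@(4,2):SW a4@(5,4):S a5@(3,3):W
t=2: a0@(0,2):NW a1@(5,1):E a2@(5,3):N a3@(5,1):SW a4@(0,4):S a5@(3,2):W
t=3: a0@(5,1):NW a1@(5,2):E a2@(4,3):N a3@(0,0):SW a4@(1,4):S a5@(3,1):W
t=4: a0@(4,0):NW a1@(5,3):E a2@(3,3):N a3@(1,4):SW a4@(2,4):S a5@(3,0):W
t=5: a0@(3,4):NW a1@(5,4):E a2@(2,3):N a3@(2,3):SW a4@(3,4):S a5@(3,4):W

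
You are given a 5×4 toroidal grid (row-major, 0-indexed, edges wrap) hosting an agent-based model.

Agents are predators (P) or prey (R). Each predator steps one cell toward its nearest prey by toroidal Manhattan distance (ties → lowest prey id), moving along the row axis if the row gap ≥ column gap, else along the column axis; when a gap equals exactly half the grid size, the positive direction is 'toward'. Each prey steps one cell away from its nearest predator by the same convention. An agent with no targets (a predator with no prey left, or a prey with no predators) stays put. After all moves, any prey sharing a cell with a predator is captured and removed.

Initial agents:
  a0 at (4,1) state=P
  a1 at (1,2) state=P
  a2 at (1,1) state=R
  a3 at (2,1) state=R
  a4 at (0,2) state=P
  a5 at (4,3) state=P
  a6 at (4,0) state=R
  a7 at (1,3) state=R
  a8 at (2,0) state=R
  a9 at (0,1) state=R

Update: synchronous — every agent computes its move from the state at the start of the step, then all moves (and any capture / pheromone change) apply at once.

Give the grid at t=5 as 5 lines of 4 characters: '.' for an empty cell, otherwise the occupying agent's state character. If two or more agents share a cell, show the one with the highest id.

t=1: a0@(4,0):P a1@(1,1):P a2@(1,0):R a4@(0,1):P a5@(4,0):P a6@(4,3):R a7@(1,0):R a8@(1,0):R
t=2: a0@(4,3):P a1@(1,0):P a2@(1,3):R a4@(1,1):P a5@(4,3):P a6@(4,2):R a7@(1,3):R a8@(1,3):R
t=3: a0@(4,2):P a1@(1,3):P a4@(1,2):P a5@(4,2):P a6@(4,1):R
t=4: a0@(4,1):P a1@(0,3):P a4@(0,2):P a5@(4,1):P a6@(4,0):R
t=5: a0@(4,0):P a1@(4,3):P a4@(0,3):P a5@(4,0):P

...P
....
....
....
P..P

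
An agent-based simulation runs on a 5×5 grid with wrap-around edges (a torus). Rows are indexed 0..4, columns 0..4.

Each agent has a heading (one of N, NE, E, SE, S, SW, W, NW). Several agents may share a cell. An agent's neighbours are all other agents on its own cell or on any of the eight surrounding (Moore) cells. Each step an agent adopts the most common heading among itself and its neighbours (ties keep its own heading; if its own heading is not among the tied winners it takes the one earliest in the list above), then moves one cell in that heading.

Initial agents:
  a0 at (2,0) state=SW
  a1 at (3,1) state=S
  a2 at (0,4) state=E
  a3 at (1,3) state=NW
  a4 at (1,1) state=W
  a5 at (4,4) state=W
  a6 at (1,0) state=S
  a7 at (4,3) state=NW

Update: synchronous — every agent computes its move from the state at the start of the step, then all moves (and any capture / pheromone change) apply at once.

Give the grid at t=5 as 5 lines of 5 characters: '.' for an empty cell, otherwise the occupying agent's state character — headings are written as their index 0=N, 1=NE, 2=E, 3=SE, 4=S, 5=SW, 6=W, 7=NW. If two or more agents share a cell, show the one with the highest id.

....7
.6.7.
.....
.....
...77

t=1: a0@(3,0):S a1@(4,1):S a2@(4,3):NW a3@(0,2):NW a4@(1,0):W a5@(4,3):W a6@(2,0):S a7@(3,2):NW
t=2: a0@(4,0):S a1@(0,1):S a2@(3,2):NW a3@(4,1):NW a4@(1,4):W a5@(3,2):NW a6@(3,0):S a7@(2,1):NW
t=3: a0@(0,0):S a1@(1,1):S a2@(2,1):NW a3@(3,0):NW a4@(1,3):W a5@(2,1):NW a6@(4,0):S a7@(1,0):NW
t=4: a0@(1,0):S a1@(0,0):NW a2@(1,0):NW a3@(2,4):NW a4@(1,2):W a5@(1,0):NW a6@(0,0):S a7@(0,4):NW
t=5: a0@(0,4):NW a1@(4,4):NW a2@(0,4):NW a3@(1,3):NW a4@(1,1):W a5@(0,4):NW a6@(4,4):NW a7@(4,3):NW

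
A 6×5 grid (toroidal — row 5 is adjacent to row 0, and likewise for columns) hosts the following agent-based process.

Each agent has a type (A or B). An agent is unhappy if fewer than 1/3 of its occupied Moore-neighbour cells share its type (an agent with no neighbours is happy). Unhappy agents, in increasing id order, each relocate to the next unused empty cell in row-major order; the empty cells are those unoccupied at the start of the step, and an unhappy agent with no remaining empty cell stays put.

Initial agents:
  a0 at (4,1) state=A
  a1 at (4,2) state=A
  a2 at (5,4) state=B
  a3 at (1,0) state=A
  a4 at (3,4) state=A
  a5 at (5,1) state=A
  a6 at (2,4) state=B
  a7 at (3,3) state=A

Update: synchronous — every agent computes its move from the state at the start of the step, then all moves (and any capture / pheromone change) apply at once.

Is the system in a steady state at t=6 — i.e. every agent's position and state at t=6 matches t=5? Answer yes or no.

t=1: a0@(4,1):A a1@(4,2):A a2@(5,4):B a3@(0,0):A a4@(3,4):A a5@(5,1):A a6@(0,1):B a7@(3,3):A
t=2: a0@(4,1):A a1@(4,2):A a2@(0,2):B a3@(0,0):A a4@(3,4):A a5@(5,1):A a6@(0,3):B a7@(3,3):A
t=3: (unchanged — steady state)

yes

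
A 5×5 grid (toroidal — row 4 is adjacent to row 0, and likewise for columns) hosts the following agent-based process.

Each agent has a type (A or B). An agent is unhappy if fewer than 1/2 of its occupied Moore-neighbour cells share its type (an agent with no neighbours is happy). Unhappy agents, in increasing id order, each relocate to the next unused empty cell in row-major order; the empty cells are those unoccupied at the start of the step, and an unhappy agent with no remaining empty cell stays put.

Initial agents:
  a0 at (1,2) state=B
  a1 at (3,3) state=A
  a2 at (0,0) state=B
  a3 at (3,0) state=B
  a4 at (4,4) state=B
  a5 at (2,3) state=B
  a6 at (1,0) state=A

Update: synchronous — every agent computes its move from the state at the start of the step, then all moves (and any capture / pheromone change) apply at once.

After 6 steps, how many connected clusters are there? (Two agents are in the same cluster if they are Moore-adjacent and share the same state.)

4

t=1: a0@(1,2):B a1@(0,1):A a2@(0,0):B a3@(3,0):B a4@(4,4):B a5@(2,3):B a6@(0,2):A
t=2: a0@(0,3):B a1@(0,4):A a2@(0,0):B a3@(3,0):B a4@(4,4):B a5@(2,3):B a6@(0,2):A
t=3: a0@(0,1):B a1@(1,0):A a2@(0,0):B a3@(3,0):B a4@(4,4):B a5@(2,3):B a6@(1,1):A
t=4: a0@(0,2):B a1@(0,3):A a2@(0,0):B a3@(3,0):B a4@(4,4):B a5@(2,3):B a6@(0,4):A
t=5: a0@(0,1):B a1@(1,0):A a2@(0,0):B a3@(3,0):B a4@(4,4):B a5@(2,3):B a6@(1,1):A
t=6: a0@(0,2):B a1@(0,3):A a2@(0,0):B a3@(3,0):B a4@(4,4):B a5@(2,3):B a6@(0,4):A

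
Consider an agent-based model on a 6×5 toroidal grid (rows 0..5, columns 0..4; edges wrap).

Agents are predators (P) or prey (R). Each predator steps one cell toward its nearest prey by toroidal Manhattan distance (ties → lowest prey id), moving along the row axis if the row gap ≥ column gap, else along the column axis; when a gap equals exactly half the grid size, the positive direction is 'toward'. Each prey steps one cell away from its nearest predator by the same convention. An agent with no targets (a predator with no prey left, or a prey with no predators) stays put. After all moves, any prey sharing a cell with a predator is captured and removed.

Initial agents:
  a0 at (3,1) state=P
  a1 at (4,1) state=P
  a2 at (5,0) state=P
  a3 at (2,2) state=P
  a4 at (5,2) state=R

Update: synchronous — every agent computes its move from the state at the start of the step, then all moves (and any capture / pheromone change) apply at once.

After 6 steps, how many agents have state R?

t=1: a0@(4,1):P a1@(5,1):P a2@(5,1):P a3@(3,2):P a4@(0,2):R
t=2: a0@(5,1):P a1@(0,1):P a2@(0,1):P a3@(4,2):P a4@(1,2):R
t=3: a0@(0,1):P a1@(1,1):P a2@(1,1):P a3@(5,2):P a4@(2,2):R
t=4: a0@(1,1):P a1@(2,1):P a2@(2,1):P a3@(0,2):P a4@(3,2):R
t=5: a0@(2,1):P a1@(3,1):P a2@(3,1):P a3@(1,2):P a4@(4,2):R
t=6: a0@(3,1):P a1@(4,1):P a2@(4,1):P a3@(2,2):P a4@(5,2):R

1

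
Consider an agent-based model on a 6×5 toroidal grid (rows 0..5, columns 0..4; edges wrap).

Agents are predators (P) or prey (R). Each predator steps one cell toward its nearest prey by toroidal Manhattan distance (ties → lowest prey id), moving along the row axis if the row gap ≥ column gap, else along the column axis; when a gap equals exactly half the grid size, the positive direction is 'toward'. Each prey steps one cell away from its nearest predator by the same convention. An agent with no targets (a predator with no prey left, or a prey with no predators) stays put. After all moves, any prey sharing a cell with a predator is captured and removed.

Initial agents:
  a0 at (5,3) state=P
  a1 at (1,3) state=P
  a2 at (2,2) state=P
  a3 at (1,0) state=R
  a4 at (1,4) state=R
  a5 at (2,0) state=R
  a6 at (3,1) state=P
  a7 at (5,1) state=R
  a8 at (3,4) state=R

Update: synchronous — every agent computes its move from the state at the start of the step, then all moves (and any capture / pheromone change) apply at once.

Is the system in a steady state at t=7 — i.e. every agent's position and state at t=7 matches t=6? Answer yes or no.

t=1: a0@(5,2):P a1@(1,4):P a2@(2,1):P a3@(1,1):R a4@(1,0):R a5@(2,4):R a6@(2,1):P a7@(5,0):R a8@(3,3):R
t=2: a0@(5,1):P a1@(1,0):P a2@(1,1):P a3@(0,1):R a5@(3,4):R a6@(1,1):P a7@(5,4):R a8@(2,3):R
t=3: a0@(0,1):P a1@(0,0):P a2@(0,1):P a3@(1,1):R a5@(4,4):R a6@(0,1):P a7@(5,3):R a8@(2,2):R
t=4: a0@(1,1):P a1@(1,0):P a2@(1,1):P a3@(2,1):R a5@(3,4):R a6@(1,1):P a7@(5,4):R a8@(3,2):R
t=5: a0@(2,1):P a1@(2,0):P a2@(2,1):P a3@(3,1):R a5@(4,4):R a6@(2,1):P a7@(4,4):R a8@(4,2):R
t=6: a0@(3,1):P a1@(3,0):P a2@(3,1):P a3@(4,1):R a5@(5,4):R a6@(3,1):P a7@(5,4):R a8@(5,2):R
t=7: a0@(4,1):P a1@(4,0):P a2@(4,1):P a3@(5,1):R a5@(0,4):R a6@(4,1):P a7@(0,4):R a8@(0,2):R

no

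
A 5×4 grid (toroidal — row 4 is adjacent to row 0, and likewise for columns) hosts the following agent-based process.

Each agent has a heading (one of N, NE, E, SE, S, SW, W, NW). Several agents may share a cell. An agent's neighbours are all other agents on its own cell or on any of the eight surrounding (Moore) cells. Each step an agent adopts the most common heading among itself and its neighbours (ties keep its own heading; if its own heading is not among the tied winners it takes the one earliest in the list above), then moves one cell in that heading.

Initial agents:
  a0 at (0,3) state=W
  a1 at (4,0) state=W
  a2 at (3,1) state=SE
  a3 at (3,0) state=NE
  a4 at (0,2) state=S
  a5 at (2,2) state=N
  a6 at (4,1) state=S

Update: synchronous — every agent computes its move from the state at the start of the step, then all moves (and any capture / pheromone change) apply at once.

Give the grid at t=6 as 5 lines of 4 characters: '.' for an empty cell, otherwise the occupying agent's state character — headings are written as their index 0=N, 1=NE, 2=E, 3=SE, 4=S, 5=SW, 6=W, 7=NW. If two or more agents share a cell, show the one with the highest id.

.44.
..4.
....
....
..6.

t=1: a0@(0,2):W a1@(4,3):W a2@(4,2):SE a3@(2,1):NE a4@(1,2):S a5@(1,2):N a6@(0,1):S
t=2: a0@(0,1):W a1@(4,2):W a2@(4,1):W a3@(1,2):NE a4@(2,2):S a5@(2,2):S a6@(1,1):S
t=3: a0@(0,0):W a1@(4,1):W a2@(4,0):W a3@(2,2):S a4@(3,2):S a5@(3,2):S a6@(2,1):S
t=4: a0@(0,3):W a1@(4,0):W a2@(4,3):W a3@(3,2):S a4@(4,2):S a5@(4,2):S a6@(3,1):S
t=5: a0@(0,2):W a1@(4,3):W a2@(4,2):W a3@(4,2):S a4@(0,2):S a5@(0,2):S a6@(4,1):S
t=6: a0@(1,2):S a1@(4,2):W a2@(0,2):S a3@(0,2):S a4@(1,2):S a5@(1,2):S a6@(0,1):S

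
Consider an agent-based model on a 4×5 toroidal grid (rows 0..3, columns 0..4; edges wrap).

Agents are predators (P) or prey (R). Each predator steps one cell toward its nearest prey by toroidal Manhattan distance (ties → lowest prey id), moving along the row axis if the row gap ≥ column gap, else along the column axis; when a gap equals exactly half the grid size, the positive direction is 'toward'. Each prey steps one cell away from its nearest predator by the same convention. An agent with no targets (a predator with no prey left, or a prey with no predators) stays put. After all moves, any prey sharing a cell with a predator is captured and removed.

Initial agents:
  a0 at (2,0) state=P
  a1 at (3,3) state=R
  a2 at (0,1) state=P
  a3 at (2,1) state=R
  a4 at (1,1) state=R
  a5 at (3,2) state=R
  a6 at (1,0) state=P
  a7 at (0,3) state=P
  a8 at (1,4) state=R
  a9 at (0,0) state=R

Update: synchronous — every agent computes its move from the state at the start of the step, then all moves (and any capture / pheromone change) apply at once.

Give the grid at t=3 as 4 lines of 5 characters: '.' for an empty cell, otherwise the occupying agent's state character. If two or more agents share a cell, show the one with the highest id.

...RR
..PP.
..P..
.....

t=1: a0@(2,1):P a1@(2,3):R a2@(1,1):P a3@(2,2):R a5@(2,2):R a6@(1,1):P a7@(3,3):P a8@(1,3):R a9@(0,4):R
t=2: a0@(2,2):P a1@(1,3):R a2@(2,1):P a6@(2,1):P a7@(2,3):P a8@(1,4):R a9@(1,4):R
t=3: a0@(1,2):P a1@(0,3):R a2@(2,2):P a6@(2,2):P a7@(1,3):P a8@(0,4):R a9@(0,4):R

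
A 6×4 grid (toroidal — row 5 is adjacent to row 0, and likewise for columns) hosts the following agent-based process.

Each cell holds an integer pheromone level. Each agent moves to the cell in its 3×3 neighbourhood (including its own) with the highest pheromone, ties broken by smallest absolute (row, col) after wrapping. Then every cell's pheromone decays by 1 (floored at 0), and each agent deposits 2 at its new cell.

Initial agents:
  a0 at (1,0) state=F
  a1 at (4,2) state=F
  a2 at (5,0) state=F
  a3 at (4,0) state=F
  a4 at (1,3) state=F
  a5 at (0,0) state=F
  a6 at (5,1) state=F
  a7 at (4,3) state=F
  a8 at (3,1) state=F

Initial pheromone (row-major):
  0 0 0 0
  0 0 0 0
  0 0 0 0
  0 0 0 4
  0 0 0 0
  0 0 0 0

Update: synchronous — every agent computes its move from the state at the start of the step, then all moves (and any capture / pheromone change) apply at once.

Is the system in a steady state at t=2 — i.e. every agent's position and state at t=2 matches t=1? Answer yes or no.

no

t=1: a0@(0,0) a1@(3,3) a2@(0,0) a3@(3,3) a4@(0,0) a5@(0,0) a6@(0,0) a7@(3,3) a8@(2,0) | pheromone: 10 0 0 0 / 0 0 0 0 / 2 0 0 0 / 0 0 0 9 / 0 0 0 0 / 0 0 0 0
t=2: a0@(0,0) a1@(3,3) a2@(0,0) a3@(3,3) a4@(0,0) a5@(0,0) a6@(0,0) a7@(3,3) a8@(3,3) | pheromone: 19 0 0 0 / 0 0 0 0 / 1 0 0 0 / 0 0 0 16 / 0 0 0 0 / 0 0 0 0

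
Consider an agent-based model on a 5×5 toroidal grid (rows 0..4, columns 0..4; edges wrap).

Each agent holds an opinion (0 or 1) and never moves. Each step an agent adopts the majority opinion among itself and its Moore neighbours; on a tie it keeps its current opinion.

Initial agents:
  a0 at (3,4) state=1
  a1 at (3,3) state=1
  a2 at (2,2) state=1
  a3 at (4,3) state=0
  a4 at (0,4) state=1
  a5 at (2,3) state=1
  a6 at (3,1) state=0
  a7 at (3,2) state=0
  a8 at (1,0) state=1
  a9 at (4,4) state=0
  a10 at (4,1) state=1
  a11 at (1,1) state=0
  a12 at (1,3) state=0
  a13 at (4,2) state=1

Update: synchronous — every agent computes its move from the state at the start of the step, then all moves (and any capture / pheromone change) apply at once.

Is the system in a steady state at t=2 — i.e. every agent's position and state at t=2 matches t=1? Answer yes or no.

no

t=1: a0@(3,4):1 a1@(3,3):1 a2@(2,2):0 a3@(4,3):1 a4@(0,4):0 a5@(2,3):1 a6@(3,1):1 a7@(3,2):1 a8@(1,0):1 a9@(4,4):1 a10@(4,1):1 a11@(1,1):1 a12@(1,3):1 a13@(4,2):1
t=2: a0@(3,4):1 a1@(3,3):1 a2@(2,2):1 a3@(4,3):1 a4@(0,4):1 a5@(2,3):1 a6@(3,1):1 a7@(3,2):1 a8@(1,0):1 a9@(4,4):1 a10@(4,1):1 a11@(1,1):1 a12@(1,3):1 a13@(4,2):1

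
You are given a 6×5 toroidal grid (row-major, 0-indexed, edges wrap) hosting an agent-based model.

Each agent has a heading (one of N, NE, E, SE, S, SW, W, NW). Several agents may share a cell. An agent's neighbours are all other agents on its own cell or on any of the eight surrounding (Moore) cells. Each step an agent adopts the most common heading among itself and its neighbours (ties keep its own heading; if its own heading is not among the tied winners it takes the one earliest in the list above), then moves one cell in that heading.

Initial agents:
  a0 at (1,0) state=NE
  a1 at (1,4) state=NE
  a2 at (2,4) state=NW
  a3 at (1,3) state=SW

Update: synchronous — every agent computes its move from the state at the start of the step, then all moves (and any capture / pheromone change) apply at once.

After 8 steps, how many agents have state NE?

t=1: a0@(0,1):NE a1@(0,0):NE a2@(1,0):NE a3@(2,2):SW
t=2: a0@(5,2):NE a1@(5,1):NE a2@(0,1):NE a3@(3,1):SW
t=3: a0@(4,3):NE a1@(4,2):NE a2@(5,2):NE a3@(4,0):SW
t=4: a0@(3,4):NE a1@(3,3):NE a2@(4,3):NE a3@(5,4):SW
t=5: a0@(2,0):NE a1@(2,4):NE a2@(3,4):NE a3@(0,3):SW
t=6: a0@(1,1):NE a1@(1,0):NE a2@(2,0):NE a3@(1,2):SW
t=7: a0@(0,2):NE a1@(0,1):NE a2@(1,1):NE a3@(2,1):SW
t=8: a0@(5,3):NE a1@(5,2):NE a2@(0,2):NE a3@(3,0):SW

3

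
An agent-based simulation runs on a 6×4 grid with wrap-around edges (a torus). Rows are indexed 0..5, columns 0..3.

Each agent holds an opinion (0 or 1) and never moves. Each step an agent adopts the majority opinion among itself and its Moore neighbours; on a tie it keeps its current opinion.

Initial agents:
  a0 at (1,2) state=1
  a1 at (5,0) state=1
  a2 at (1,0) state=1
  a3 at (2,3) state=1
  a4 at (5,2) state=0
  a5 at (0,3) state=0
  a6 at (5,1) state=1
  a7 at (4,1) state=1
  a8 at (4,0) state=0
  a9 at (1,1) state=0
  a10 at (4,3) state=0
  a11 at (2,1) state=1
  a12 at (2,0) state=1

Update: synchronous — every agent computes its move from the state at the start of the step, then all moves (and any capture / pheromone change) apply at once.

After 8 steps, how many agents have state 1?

13

t=1: a0@(1,2):1 a1@(5,0):1 a2@(1,0):1 a3@(2,3):1 a4@(5,2):0 a5@(0,3):1 a6@(5,1):1 a7@(4,1):1 a8@(4,0):1 a9@(1,1):1 a10@(4,3):0 a11@(2,1):1 a12@(2,0):1
t=2: a0@(1,2):1 a1@(5,0):1 a2@(1,0):1 a3@(2,3):1 a4@(5,2):1 a5@(0,3):1 a6@(5,1):1 a7@(4,1):1 a8@(4,0):1 a9@(1,1):1 a10@(4,3):0 a11@(2,1):1 a12@(2,0):1
t=3: a0@(1,2):1 a1@(5,0):1 a2@(1,0):1 a3@(2,3):1 a4@(5,2):1 a5@(0,3):1 a6@(5,1):1 a7@(4,1):1 a8@(4,0):1 a9@(1,1):1 a10@(4,3):1 a11@(2,1):1 a12@(2,0):1
t=4: (unchanged — steady state)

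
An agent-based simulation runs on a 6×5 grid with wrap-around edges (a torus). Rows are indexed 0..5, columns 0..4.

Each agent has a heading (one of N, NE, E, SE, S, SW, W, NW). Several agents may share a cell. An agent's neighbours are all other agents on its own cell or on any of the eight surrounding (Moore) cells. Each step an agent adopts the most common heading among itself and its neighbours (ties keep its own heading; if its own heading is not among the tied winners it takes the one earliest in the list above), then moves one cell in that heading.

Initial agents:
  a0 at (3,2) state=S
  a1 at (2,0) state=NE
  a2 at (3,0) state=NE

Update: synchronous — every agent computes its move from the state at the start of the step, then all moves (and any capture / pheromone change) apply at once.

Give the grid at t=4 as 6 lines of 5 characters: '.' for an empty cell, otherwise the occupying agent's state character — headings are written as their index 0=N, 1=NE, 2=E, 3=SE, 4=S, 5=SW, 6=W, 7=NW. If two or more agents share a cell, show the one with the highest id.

.....
.....
.....
.....
....1
...11

t=1: a0@(4,2):S a1@(1,1):NE a2@(2,1):NE
t=2: a0@(5,2):S a1@(0,2):NE a2@(1,2):NE
t=3: a0@(0,2):S a1@(5,3):NE a2@(0,3):NE
t=4: a0@(5,3):NE a1@(4,4):NE a2@(5,4):NE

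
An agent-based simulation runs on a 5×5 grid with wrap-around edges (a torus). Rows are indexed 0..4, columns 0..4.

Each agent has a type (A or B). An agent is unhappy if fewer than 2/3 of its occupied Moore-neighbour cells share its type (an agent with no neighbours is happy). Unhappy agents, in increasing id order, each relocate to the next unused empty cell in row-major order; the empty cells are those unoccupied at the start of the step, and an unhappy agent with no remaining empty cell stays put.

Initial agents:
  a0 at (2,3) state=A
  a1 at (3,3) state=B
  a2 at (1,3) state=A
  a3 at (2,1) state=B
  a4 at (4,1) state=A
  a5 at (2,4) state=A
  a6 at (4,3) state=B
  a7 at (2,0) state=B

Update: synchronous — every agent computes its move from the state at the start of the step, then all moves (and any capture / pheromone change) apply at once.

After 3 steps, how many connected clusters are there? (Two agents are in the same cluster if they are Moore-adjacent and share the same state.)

t=1: a0@(2,3):A a1@(0,0):B a2@(1,3):A a3@(2,1):B a4@(4,1):A a5@(0,1):A a6@(4,3):B a7@(0,2):B
t=2: a0@(2,3):A a1@(0,3):B a2@(0,4):A a3@(2,1):B a4@(1,0):A a5@(1,1):A a6@(4,3):B a7@(1,2):B
t=3: a0@(0,0):A a1@(0,3):B a2@(0,1):A a3@(0,2):B a4@(1,0):A a5@(1,3):A a6@(1,4):B a7@(2,0):B

3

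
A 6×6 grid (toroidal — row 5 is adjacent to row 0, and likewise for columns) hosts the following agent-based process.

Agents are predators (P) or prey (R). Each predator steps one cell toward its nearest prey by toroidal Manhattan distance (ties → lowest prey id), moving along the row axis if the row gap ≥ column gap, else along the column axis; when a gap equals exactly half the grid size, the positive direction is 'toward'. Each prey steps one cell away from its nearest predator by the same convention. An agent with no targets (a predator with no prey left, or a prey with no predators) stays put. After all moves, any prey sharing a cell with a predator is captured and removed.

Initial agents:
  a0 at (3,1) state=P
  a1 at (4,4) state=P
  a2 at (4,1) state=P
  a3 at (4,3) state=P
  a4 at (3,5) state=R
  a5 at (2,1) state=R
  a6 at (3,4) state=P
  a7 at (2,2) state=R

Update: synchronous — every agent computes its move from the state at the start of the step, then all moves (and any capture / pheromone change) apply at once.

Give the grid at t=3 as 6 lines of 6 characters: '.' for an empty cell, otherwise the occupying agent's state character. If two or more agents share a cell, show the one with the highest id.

.P....
......
......
......
P....P
.RR..P

t=1: a0@(2,1):P a1@(3,4):P a2@(3,1):P a3@(4,4):P a4@(3,0):R a5@(1,1):R a6@(3,5):P a7@(1,2):R
t=2: a0@(1,1):P a1@(3,5):P a2@(3,0):P a3@(4,5):P a5@(0,1):R a6@(3,0):P a7@(0,2):R
t=3: a0@(0,1):P a1@(4,5):P a2@(4,0):P a3@(5,5):P a5@(5,1):R a6@(4,0):P a7@(5,2):R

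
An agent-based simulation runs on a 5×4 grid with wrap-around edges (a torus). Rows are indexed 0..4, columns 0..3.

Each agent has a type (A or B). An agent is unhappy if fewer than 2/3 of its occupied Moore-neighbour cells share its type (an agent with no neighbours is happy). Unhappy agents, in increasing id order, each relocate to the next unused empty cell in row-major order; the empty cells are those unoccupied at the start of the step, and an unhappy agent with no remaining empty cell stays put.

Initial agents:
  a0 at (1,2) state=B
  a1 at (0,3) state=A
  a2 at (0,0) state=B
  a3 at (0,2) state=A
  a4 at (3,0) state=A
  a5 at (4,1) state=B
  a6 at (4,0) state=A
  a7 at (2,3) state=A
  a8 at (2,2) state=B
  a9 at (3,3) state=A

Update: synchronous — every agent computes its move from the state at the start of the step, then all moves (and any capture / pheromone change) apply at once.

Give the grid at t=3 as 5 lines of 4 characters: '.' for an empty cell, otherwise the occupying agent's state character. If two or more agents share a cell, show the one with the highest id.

BA..
BA.B
AB.A
AA..
....

t=1: a0@(0,1):B a1@(1,0):A a2@(1,1):B a3@(1,3):A a4@(3,0):A a5@(2,0):B a6@(2,1):A a7@(3,1):A a8@(3,2):B a9@(3,3):A
t=2: a0@(0,0):B a1@(0,2):A a2@(0,3):B a3@(1,2):A a4@(3,0):A a5@(2,2):B a6@(2,3):A a7@(4,0):A a8@(4,1):B a9@(4,2):A
t=3: a0@(0,0):B a1@(0,1):A a2@(1,0):B a3@(1,1):A a4@(3,0):A a5@(1,3):B a6@(2,3):A a7@(2,0):A a8@(2,1):B a9@(3,1):A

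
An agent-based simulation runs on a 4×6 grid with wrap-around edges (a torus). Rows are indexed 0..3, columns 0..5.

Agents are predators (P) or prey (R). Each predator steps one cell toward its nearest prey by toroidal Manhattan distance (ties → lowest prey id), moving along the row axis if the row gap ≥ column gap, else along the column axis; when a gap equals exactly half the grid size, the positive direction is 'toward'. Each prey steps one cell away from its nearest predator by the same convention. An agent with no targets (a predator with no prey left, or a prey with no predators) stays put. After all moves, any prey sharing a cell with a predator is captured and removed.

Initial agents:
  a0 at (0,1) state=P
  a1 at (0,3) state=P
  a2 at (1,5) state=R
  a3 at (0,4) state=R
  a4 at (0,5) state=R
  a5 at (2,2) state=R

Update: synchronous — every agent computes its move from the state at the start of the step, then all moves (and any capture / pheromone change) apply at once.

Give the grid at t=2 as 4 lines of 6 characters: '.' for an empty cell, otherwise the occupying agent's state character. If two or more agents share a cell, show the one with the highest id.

....RP
...RP.
....R.
......

t=1: a0@(0,0):P a1@(0,4):P a2@(1,4):R a3@(0,5):R a5@(1,2):R
t=2: a0@(0,5):P a1@(1,4):P a2@(2,4):R a3@(0,4):R a5@(1,3):R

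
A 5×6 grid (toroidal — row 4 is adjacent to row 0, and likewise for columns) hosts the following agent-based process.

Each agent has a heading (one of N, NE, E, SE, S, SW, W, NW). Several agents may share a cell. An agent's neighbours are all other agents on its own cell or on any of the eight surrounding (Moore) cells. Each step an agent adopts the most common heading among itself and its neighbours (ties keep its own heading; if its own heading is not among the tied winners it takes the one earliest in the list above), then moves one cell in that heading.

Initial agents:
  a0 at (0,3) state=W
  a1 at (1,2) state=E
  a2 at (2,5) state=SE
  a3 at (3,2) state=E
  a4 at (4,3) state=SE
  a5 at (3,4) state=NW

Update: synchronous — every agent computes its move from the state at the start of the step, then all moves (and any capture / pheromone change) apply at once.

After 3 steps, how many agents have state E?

t=1: a0@(0,2):W a1@(1,3):E a2@(3,0):SE a3@(3,3):E a4@(0,4):SE a5@(4,5):SE
t=2: a0@(0,1):W a1@(1,4):E a2@(4,1):SE a3@(3,4):E a4@(1,5):SE a5@(0,0):SE
t=3: a0@(1,2):SE a1@(1,5):E a2@(0,2):SE a3@(3,5):E a4@(2,0):SE a5@(1,1):SE

2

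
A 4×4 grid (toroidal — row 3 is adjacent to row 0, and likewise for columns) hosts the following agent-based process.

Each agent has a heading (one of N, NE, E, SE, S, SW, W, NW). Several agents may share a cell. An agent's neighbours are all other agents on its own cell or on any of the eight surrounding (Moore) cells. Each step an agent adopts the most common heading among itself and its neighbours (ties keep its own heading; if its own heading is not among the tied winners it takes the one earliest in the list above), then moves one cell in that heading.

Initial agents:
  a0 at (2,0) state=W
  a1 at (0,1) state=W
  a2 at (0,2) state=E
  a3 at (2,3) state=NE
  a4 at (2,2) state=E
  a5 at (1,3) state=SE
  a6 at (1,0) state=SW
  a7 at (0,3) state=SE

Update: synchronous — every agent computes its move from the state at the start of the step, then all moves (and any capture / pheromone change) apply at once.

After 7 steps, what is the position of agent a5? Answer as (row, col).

(0, 2)

t=1: a0@(2,3):W a1@(0,0):W a2@(1,3):SE a3@(1,0):NE a4@(2,3):E a5@(2,0):SE a6@(2,1):SE a7@(1,0):SE
t=2: a0@(3,0):SE a1@(1,1):SE a2@(2,0):SE a3@(2,1):SE a4@(3,0):SE a5@(3,1):SE a6@(3,2):SE a7@(2,1):SE
t=3: a0@(0,1):SE a1@(2,2):SE a2@(3,1):SE a3@(3,2):SE a4@(0,1):SE a5@(0,2):SE a6@(0,3):SE a7@(3,2):SE
t=4: a0@(1,2):SE a1@(3,3):SE a2@(0,2):SE a3@(0,3):SE a4@(1,2):SE a5@(1,3):SE a6@(1,0):SE a7@(0,3):SE
t=5: a0@(2,3):SE a1@(0,0):SE a2@(1,3):SE a3@(1,0):SE a4@(2,3):SE a5@(2,0):SE a6@(2,1):SE a7@(1,0):SE
t=6: a0@(3,0):SE a1@(1,1):SE a2@(2,0):SE a3@(2,1):SE a4@(3,0):SE a5@(3,1):SE a6@(3,2):SE a7@(2,1):SE
t=7: a0@(0,1):SE a1@(2,2):SE a2@(3,1):SE a3@(3,2):SE a4@(0,1):SE a5@(0,2):SE a6@(0,3):SE a7@(3,2):SE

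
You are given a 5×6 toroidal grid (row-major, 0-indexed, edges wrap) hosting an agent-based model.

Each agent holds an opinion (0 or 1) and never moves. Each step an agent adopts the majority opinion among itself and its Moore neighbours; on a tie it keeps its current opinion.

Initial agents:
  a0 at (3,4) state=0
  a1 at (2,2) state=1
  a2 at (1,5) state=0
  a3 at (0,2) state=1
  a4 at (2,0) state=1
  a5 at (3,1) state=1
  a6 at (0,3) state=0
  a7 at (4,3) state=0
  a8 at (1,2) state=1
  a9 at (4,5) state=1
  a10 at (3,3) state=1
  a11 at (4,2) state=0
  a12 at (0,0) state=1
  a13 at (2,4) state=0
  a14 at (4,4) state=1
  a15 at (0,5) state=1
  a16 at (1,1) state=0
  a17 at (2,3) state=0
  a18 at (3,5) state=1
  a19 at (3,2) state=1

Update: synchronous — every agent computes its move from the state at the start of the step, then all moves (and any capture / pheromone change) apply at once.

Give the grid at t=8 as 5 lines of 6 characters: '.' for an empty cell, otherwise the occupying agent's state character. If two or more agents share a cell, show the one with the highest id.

t=1: a0@(3,4):0 a1@(2,2):1 a2@(1,5):1 a3@(0,2):0 a4@(2,0):1 a5@(3,1):1 a6@(0,3):0 a7@(4,3):0 a8@(1,2):1 a9@(4,5):1 a10@(3,3):0 a11@(4,2):1 a12@(0,0):1 a13@(2,4):0 a14@(4,4):1 a15@(0,5):1 a16@(1,1):1 a17@(2,3):1 a18@(3,5):1 a19@(3,2):1
t=2: a0@(3,4):0 a1@(2,2):1 a2@(1,5):1 a3@(0,2):0 a4@(2,0):1 a5@(3,1):1 a6@(0,3):0 a7@(4,3):0 a8@(1,2):1 a9@(4,5):1 a10@(3,3):1 a11@(4,2):0 a12@(0,0):1 a13@(2,4):0 a14@(4,4):1 a15@(0,5):1 a16@(1,1):1 a17@(2,3):1 a18@(3,5):1 a19@(3,2):1
t=3: a0@(3,4):1 a1@(2,2):1 a2@(1,5):1 a3@(0,2):0 a4@(2,0):1 a5@(3,1):1 a6@(0,3):0 a7@(4,3):0 a8@(1,2):1 a9@(4,5):1 a10@(3,3):1 a11@(4,2):0 a12@(0,0):1 a13@(2,4):1 a14@(4,4):1 a15@(0,5):1 a16@(1,1):1 a17@(2,3):1 a18@(3,5):1 a19@(3,2):1
t=4: (unchanged — steady state)

1.00.1
.11..1
1.111.
.11111
..0011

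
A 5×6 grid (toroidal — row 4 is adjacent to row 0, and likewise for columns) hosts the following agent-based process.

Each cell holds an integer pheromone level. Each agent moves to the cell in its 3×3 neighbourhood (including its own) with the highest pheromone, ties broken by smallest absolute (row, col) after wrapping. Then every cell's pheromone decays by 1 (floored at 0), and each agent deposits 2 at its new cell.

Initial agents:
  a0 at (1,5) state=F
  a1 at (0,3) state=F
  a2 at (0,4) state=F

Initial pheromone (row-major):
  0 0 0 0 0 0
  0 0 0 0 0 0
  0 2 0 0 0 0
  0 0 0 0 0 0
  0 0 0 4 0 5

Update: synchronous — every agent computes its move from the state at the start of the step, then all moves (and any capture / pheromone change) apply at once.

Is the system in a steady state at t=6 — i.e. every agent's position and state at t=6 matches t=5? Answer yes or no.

yes

t=1: a0@(0,0) a1@(4,3) a2@(4,5) | pheromone: 2 0 0 0 0 0 / 0 0 0 0 0 0 / 0 1 0 0 0 0 / 0 0 0 0 0 0 / 0 0 0 5 0 6
t=2: a0@(4,5) a1@(4,3) a2@(4,5) | pheromone: 1 0 0 0 0 0 / 0 0 0 0 0 0 / 0 0 0 0 0 0 / 0 0 0 0 0 0 / 0 0 0 6 0 9
t=3: a0@(4,5) a1@(4,3) a2@(4,5) | pheromone: 0 0 0 0 0 0 / 0 0 0 0 0 0 / 0 0 0 0 0 0 / 0 0 0 0 0 0 / 0 0 0 7 0 12
t=4: a0@(4,5) a1@(4,3) a2@(4,5) | pheromone: 0 0 0 0 0 0 / 0 0 0 0 0 0 / 0 0 0 0 0 0 / 0 0 0 0 0 0 / 0 0 0 8 0 15
t=5: a0@(4,5) a1@(4,3) a2@(4,5) | pheromone: 0 0 0 0 0 0 / 0 0 0 0 0 0 / 0 0 0 0 0 0 / 0 0 0 0 0 0 / 0 0 0 9 0 18
t=6: a0@(4,5) a1@(4,3) a2@(4,5) | pheromone: 0 0 0 0 0 0 / 0 0 0 0 0 0 / 0 0 0 0 0 0 / 0 0 0 0 0 0 / 0 0 0 10 0 21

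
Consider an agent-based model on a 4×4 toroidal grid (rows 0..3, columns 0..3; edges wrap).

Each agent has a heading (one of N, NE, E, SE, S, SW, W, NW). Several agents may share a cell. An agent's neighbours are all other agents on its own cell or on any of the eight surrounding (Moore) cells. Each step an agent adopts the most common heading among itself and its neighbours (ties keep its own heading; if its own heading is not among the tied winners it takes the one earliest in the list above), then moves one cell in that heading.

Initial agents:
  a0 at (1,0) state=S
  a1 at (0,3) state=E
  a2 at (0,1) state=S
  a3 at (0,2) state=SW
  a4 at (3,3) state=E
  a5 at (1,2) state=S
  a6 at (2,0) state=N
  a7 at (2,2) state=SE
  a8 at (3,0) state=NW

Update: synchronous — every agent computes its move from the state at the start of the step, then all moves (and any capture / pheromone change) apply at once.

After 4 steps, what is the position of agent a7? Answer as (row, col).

t=1: a0@(2,0):S a1@(0,0):E a2@(1,1):S a3@(0,3):E a4@(3,0):E a5@(2,2):S a6@(1,0):N a7@(3,3):SE a8@(3,1):E
t=2: a0@(3,0):S a1@(0,1):E a2@(2,1):S a3@(0,0):E a4@(3,1):E a5@(3,2):S a6@(1,1):E a7@(3,0):E a8@(3,2):E
t=3: a0@(3,1):E a1@(0,2):E a2@(2,2):E a3@(0,1):E a4@(3,2):E a5@(3,3):E a6@(1,2):E a7@(3,1):E a8@(3,3):E
t=4: a0@(3,2):E a1@(0,3):E a2@(2,3):E a3@(0,2):E a4@(3,3):E a5@(3,0):E a6@(1,3):E a7@(3,2):E a8@(3,0):E

(3, 2)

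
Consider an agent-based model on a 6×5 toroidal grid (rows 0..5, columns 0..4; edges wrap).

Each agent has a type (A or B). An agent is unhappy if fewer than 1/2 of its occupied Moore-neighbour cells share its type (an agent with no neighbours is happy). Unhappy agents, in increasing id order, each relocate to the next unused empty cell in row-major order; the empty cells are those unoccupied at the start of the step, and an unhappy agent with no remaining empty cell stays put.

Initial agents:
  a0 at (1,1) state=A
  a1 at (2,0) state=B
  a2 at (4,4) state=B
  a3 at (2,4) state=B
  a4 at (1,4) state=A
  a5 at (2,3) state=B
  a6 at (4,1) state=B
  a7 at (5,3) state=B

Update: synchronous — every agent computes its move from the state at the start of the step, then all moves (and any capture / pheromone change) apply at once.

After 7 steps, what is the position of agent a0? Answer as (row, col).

(0, 0)

t=1: a0@(0,0):A a1@(0,1):B a2@(4,4):B a3@(2,4):B a4@(0,2):A a5@(2,3):B a6@(4,1):B a7@(5,3):B
t=2: a0@(0,3):A a1@(0,4):B a2@(4,4):B a3@(2,4):B a4@(1,0):A a5@(2,3):B a6@(4,1):B a7@(5,3):B
t=3: a0@(0,0):A a1@(0,1):B a2@(4,4):B a3@(2,4):B a4@(0,2):A a5@(2,3):B a6@(4,1):B a7@(5,3):B
t=4: a0@(0,3):A a1@(0,4):B a2@(4,4):B a3@(2,4):B a4@(1,0):A a5@(2,3):B a6@(4,1):B a7@(5,3):B
t=5: a0@(0,0):A a1@(0,1):B a2@(4,4):B a3@(2,4):B a4@(0,2):A a5@(2,3):B a6@(4,1):B a7@(5,3):B
t=6: a0@(0,3):A a1@(0,4):B a2@(4,4):B a3@(2,4):B a4@(1,0):A a5@(2,3):B a6@(4,1):B a7@(5,3):B
t=7: a0@(0,0):A a1@(0,1):B a2@(4,4):B a3@(2,4):B a4@(0,2):A a5@(2,3):B a6@(4,1):B a7@(5,3):B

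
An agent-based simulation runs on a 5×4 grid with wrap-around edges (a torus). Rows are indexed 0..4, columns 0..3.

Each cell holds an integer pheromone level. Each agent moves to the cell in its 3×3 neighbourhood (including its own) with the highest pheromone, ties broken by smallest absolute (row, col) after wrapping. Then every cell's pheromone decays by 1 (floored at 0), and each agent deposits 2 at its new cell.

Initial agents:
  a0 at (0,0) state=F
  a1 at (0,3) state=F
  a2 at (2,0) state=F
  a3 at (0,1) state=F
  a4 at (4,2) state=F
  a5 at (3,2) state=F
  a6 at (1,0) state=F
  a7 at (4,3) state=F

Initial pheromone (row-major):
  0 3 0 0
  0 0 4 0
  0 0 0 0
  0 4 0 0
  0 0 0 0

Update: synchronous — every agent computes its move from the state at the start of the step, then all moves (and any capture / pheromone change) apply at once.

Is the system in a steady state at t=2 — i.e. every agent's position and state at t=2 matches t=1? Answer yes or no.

no

t=1: a0@(0,1) a1@(1,2) a2@(3,1) a3@(1,2) a4@(3,1) a5@(3,1) a6@(0,1) a7@(0,0) | pheromone: 2 6 0 0 / 0 0 7 0 / 0 0 0 0 / 0 9 0 0 / 0 0 0 0
t=2: a0@(1,2) a1@(1,2) a2@(3,1) a3@(1,2) a4@(3,1) a5@(3,1) a6@(1,2) a7@(0,1) | pheromone: 1 7 0 0 / 0 0 14 0 / 0 0 0 0 / 0 14 0 0 / 0 0 0 0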